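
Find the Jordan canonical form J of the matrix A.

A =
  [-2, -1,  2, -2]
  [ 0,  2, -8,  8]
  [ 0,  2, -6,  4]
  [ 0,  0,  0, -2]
J_2(-2) ⊕ J_1(-2) ⊕ J_1(-2)

The characteristic polynomial is
  det(x·I − A) = x^4 + 8*x^3 + 24*x^2 + 32*x + 16 = (x + 2)^4

Eigenvalues and multiplicities (the geometric multiplicity of λ is n − rank(A − λI), which equals the number of Jordan blocks for λ):
  λ = -2: algebraic multiplicity = 4, geometric multiplicity = 3

Determining the block sizes for each eigenvalue:
  λ = -2: 3 blocks summing to 4 forces exactly one block of size 2 and the rest size 1 → block sizes [2, 1, 1]

Assembling the blocks gives a Jordan form
J =
  [-2,  1,  0,  0]
  [ 0, -2,  0,  0]
  [ 0,  0, -2,  0]
  [ 0,  0,  0, -2]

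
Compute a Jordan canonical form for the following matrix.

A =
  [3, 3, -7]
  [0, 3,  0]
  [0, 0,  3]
J_2(3) ⊕ J_1(3)

The characteristic polynomial is
  det(x·I − A) = x^3 - 9*x^2 + 27*x - 27 = (x - 3)^3

Eigenvalues and multiplicities (the geometric multiplicity of λ is n − rank(A − λI), which equals the number of Jordan blocks for λ):
  λ = 3: algebraic multiplicity = 3, geometric multiplicity = 2

Determining the block sizes for each eigenvalue:
  λ = 3: 2 blocks summing to 3 forces exactly one block of size 2 and the rest size 1 → block sizes [2, 1]

Assembling the blocks gives a Jordan form
J =
  [3, 1, 0]
  [0, 3, 0]
  [0, 0, 3]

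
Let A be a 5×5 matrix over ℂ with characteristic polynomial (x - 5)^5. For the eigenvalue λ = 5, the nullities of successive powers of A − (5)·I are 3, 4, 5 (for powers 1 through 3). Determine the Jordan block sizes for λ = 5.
Block sizes for λ = 5: [3, 1, 1]

From the dimensions of kernels of powers, the number of Jordan blocks of size at least j is d_j − d_{j−1} where d_j = dim ker(N^j) (with d_0 = 0). Computing the differences gives [3, 1, 1].
The number of blocks of size exactly k is (#blocks of size ≥ k) − (#blocks of size ≥ k + 1), so the partition is: 2 block(s) of size 1, 1 block(s) of size 3.
In nonincreasing order the block sizes are [3, 1, 1].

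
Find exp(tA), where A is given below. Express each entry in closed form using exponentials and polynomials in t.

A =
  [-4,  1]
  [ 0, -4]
e^{tA} =
  [exp(-4*t), t*exp(-4*t)]
  [0, exp(-4*t)]

Strategy: write A = P · J · P⁻¹ where J is a Jordan canonical form, so e^{tA} = P · e^{tJ} · P⁻¹, and e^{tJ} can be computed block-by-block.

A has Jordan form
J =
  [-4,  1]
  [ 0, -4]
(up to reordering of blocks).

Per-block formulas:
  For a 2×2 Jordan block J_2(-4): exp(t · J_2(-4)) = e^(-4t)·(I + t·N), where N is the 2×2 nilpotent shift.

After assembling e^{tJ} and conjugating by P, we get:

e^{tA} =
  [exp(-4*t), t*exp(-4*t)]
  [0, exp(-4*t)]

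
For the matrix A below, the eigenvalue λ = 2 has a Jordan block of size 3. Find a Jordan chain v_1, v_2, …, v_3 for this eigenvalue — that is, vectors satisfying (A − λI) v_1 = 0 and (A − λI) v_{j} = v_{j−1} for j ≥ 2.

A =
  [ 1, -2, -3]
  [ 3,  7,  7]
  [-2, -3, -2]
A Jordan chain for λ = 2 of length 3:
v_1 = (1, -2, 1)ᵀ
v_2 = (-1, 3, -2)ᵀ
v_3 = (1, 0, 0)ᵀ

Let N = A − (2)·I. We want v_3 with N^3 v_3 = 0 but N^2 v_3 ≠ 0; then v_{j-1} := N · v_j for j = 3, …, 2.

Pick v_3 = (1, 0, 0)ᵀ.
Then v_2 = N · v_3 = (-1, 3, -2)ᵀ.
Then v_1 = N · v_2 = (1, -2, 1)ᵀ.

Sanity check: (A − (2)·I) v_1 = (0, 0, 0)ᵀ = 0. ✓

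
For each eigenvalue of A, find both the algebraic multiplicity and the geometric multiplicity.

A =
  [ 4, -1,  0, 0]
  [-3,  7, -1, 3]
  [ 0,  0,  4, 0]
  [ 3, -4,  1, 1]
λ = 4: alg = 4, geom = 2

Step 1 — factor the characteristic polynomial to read off the algebraic multiplicities:
  χ_A(x) = (x - 4)^4

Step 2 — compute geometric multiplicities via the rank-nullity identity g(λ) = n − rank(A − λI):
  rank(A − (4)·I) = 2, so dim ker(A − (4)·I) = n − 2 = 2

Summary:
  λ = 4: algebraic multiplicity = 4, geometric multiplicity = 2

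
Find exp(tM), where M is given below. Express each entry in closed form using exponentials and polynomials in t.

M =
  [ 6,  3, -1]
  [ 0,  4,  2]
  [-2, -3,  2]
e^{tM} =
  [3*t^2*exp(4*t) + 2*t*exp(4*t) + exp(4*t), 9*t^2*exp(4*t)/2 + 3*t*exp(4*t), 3*t^2*exp(4*t) - t*exp(4*t)]
  [-2*t^2*exp(4*t), -3*t^2*exp(4*t) + exp(4*t), -2*t^2*exp(4*t) + 2*t*exp(4*t)]
  [-2*t*exp(4*t), -3*t*exp(4*t), -2*t*exp(4*t) + exp(4*t)]

Strategy: write M = P · J · P⁻¹ where J is a Jordan canonical form, so e^{tM} = P · e^{tJ} · P⁻¹, and e^{tJ} can be computed block-by-block.

M has Jordan form
J =
  [4, 1, 0]
  [0, 4, 1]
  [0, 0, 4]
(up to reordering of blocks).

Per-block formulas:
  For a 3×3 Jordan block J_3(4): exp(t · J_3(4)) = e^(4t)·(I + t·N + (t^2/2)·N^2), where N is the 3×3 nilpotent shift.

After assembling e^{tJ} and conjugating by P, we get:

e^{tM} =
  [3*t^2*exp(4*t) + 2*t*exp(4*t) + exp(4*t), 9*t^2*exp(4*t)/2 + 3*t*exp(4*t), 3*t^2*exp(4*t) - t*exp(4*t)]
  [-2*t^2*exp(4*t), -3*t^2*exp(4*t) + exp(4*t), -2*t^2*exp(4*t) + 2*t*exp(4*t)]
  [-2*t*exp(4*t), -3*t*exp(4*t), -2*t*exp(4*t) + exp(4*t)]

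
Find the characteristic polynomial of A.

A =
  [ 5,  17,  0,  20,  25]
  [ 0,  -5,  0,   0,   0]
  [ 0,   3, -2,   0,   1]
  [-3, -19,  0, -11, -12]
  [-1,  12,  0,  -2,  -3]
x^5 + 16*x^4 + 97*x^3 + 278*x^2 + 380*x + 200

Expanding det(x·I − A) (e.g. by cofactor expansion or by noting that A is similar to its Jordan form J, which has the same characteristic polynomial as A) gives
  χ_A(x) = x^5 + 16*x^4 + 97*x^3 + 278*x^2 + 380*x + 200
which factors as (x + 2)^3*(x + 5)^2. The eigenvalues (with algebraic multiplicities) are λ = -5 with multiplicity 2, λ = -2 with multiplicity 3.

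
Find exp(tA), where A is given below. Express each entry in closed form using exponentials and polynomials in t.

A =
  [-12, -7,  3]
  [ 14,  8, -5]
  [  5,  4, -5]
e^{tA} =
  [-t^2*exp(-3*t) - 9*t*exp(-3*t) + exp(-3*t), -t^2*exp(-3*t) - 7*t*exp(-3*t), t^2*exp(-3*t) + 3*t*exp(-3*t)]
  [3*t^2*exp(-3*t)/2 + 14*t*exp(-3*t), 3*t^2*exp(-3*t)/2 + 11*t*exp(-3*t) + exp(-3*t), -3*t^2*exp(-3*t)/2 - 5*t*exp(-3*t)]
  [t^2*exp(-3*t)/2 + 5*t*exp(-3*t), t^2*exp(-3*t)/2 + 4*t*exp(-3*t), -t^2*exp(-3*t)/2 - 2*t*exp(-3*t) + exp(-3*t)]

Strategy: write A = P · J · P⁻¹ where J is a Jordan canonical form, so e^{tA} = P · e^{tJ} · P⁻¹, and e^{tJ} can be computed block-by-block.

A has Jordan form
J =
  [-3,  1,  0]
  [ 0, -3,  1]
  [ 0,  0, -3]
(up to reordering of blocks).

Per-block formulas:
  For a 3×3 Jordan block J_3(-3): exp(t · J_3(-3)) = e^(-3t)·(I + t·N + (t^2/2)·N^2), where N is the 3×3 nilpotent shift.

After assembling e^{tJ} and conjugating by P, we get:

e^{tA} =
  [-t^2*exp(-3*t) - 9*t*exp(-3*t) + exp(-3*t), -t^2*exp(-3*t) - 7*t*exp(-3*t), t^2*exp(-3*t) + 3*t*exp(-3*t)]
  [3*t^2*exp(-3*t)/2 + 14*t*exp(-3*t), 3*t^2*exp(-3*t)/2 + 11*t*exp(-3*t) + exp(-3*t), -3*t^2*exp(-3*t)/2 - 5*t*exp(-3*t)]
  [t^2*exp(-3*t)/2 + 5*t*exp(-3*t), t^2*exp(-3*t)/2 + 4*t*exp(-3*t), -t^2*exp(-3*t)/2 - 2*t*exp(-3*t) + exp(-3*t)]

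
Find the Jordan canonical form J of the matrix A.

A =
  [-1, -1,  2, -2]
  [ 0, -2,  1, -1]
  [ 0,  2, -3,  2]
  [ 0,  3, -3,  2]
J_3(-1) ⊕ J_1(-1)

The characteristic polynomial is
  det(x·I − A) = x^4 + 4*x^3 + 6*x^2 + 4*x + 1 = (x + 1)^4

Eigenvalues and multiplicities (the geometric multiplicity of λ is n − rank(A − λI), which equals the number of Jordan blocks for λ):
  λ = -1: algebraic multiplicity = 4, geometric multiplicity = 2

Determining the block sizes for each eigenvalue:
  λ = -1: with am = 4 and gm = 2, the partition is not yet determined (e.g. several partitions of 4 into 2 parts exist). Let N = A − (-1)·I. Computing rank(N^1) = 2, rank(N^2) = 1, rank(N^3) = 0; the number of blocks of size ≥ j is rank(N^{j−1}) − rank(N^j), giving [2, 1, 1]. So we have 1 block(s) of size 3, 1 block(s) of size 1 → block sizes [3, 1]

Assembling the blocks gives a Jordan form
J =
  [-1,  1,  0,  0]
  [ 0, -1,  1,  0]
  [ 0,  0, -1,  0]
  [ 0,  0,  0, -1]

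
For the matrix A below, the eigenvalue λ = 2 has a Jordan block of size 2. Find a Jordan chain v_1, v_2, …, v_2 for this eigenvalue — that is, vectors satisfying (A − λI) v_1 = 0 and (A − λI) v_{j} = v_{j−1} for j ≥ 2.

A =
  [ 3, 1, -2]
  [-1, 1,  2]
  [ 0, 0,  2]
A Jordan chain for λ = 2 of length 2:
v_1 = (1, -1, 0)ᵀ
v_2 = (1, 0, 0)ᵀ

Let N = A − (2)·I. We want v_2 with N^2 v_2 = 0 but N^1 v_2 ≠ 0; then v_{j-1} := N · v_j for j = 2, …, 2.

Pick v_2 = (1, 0, 0)ᵀ.
Then v_1 = N · v_2 = (1, -1, 0)ᵀ.

Sanity check: (A − (2)·I) v_1 = (0, 0, 0)ᵀ = 0. ✓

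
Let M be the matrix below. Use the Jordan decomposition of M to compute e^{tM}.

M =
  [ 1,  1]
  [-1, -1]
e^{tM} =
  [t + 1, t]
  [-t, 1 - t]

Strategy: write M = P · J · P⁻¹ where J is a Jordan canonical form, so e^{tM} = P · e^{tJ} · P⁻¹, and e^{tJ} can be computed block-by-block.

M has Jordan form
J =
  [0, 1]
  [0, 0]
(up to reordering of blocks).

Per-block formulas:
  For a 2×2 Jordan block J_2(0): exp(t · J_2(0)) = e^(0t)·(I + t·N), where N is the 2×2 nilpotent shift.

After assembling e^{tJ} and conjugating by P, we get:

e^{tM} =
  [t + 1, t]
  [-t, 1 - t]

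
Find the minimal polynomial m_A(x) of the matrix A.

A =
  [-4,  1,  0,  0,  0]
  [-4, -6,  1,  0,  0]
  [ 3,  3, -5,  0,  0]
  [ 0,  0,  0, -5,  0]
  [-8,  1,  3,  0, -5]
x^3 + 15*x^2 + 75*x + 125

The characteristic polynomial is χ_A(x) = (x + 5)^5, so the eigenvalues are known. The minimal polynomial is
  m_A(x) = Π_λ (x − λ)^{k_λ}
where k_λ is the size of the *largest* Jordan block for λ (equivalently, the smallest k with (A − λI)^k v = 0 for every generalised eigenvector v of λ).

  λ = -5: largest Jordan block has size 3, contributing (x + 5)^3

So m_A(x) = (x + 5)^3 = x^3 + 15*x^2 + 75*x + 125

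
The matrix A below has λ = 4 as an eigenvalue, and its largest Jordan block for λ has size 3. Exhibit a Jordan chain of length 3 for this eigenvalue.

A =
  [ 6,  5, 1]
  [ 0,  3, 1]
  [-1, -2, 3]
A Jordan chain for λ = 4 of length 3:
v_1 = (3, -1, -1)ᵀ
v_2 = (2, 0, -1)ᵀ
v_3 = (1, 0, 0)ᵀ

Let N = A − (4)·I. We want v_3 with N^3 v_3 = 0 but N^2 v_3 ≠ 0; then v_{j-1} := N · v_j for j = 3, …, 2.

Pick v_3 = (1, 0, 0)ᵀ.
Then v_2 = N · v_3 = (2, 0, -1)ᵀ.
Then v_1 = N · v_2 = (3, -1, -1)ᵀ.

Sanity check: (A − (4)·I) v_1 = (0, 0, 0)ᵀ = 0. ✓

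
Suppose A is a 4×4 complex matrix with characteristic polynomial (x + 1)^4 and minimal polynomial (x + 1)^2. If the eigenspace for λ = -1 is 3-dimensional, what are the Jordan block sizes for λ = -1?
Block sizes for λ = -1: [2, 1, 1]

Step 1 — from the characteristic polynomial, algebraic multiplicity of λ = -1 is 4. From dim ker(A − (-1)·I) = 3, there are exactly 3 Jordan blocks for λ = -1.
Step 2 — from the minimal polynomial, the factor (x + 1)^2 tells us the largest block for λ = -1 has size 2.
Step 3 — with total size 4, 3 blocks, and largest block 2, the block sizes (in nonincreasing order) are [2, 1, 1].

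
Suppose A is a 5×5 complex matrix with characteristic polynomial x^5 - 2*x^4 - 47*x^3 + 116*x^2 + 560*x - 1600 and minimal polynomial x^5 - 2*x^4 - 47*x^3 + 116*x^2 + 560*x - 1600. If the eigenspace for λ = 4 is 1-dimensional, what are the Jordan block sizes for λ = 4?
Block sizes for λ = 4: [3]

Step 1 — from the characteristic polynomial, algebraic multiplicity of λ = 4 is 3. From dim ker(A − (4)·I) = 1, there are exactly 1 Jordan blocks for λ = 4.
Step 2 — from the minimal polynomial, the factor (x − 4)^3 tells us the largest block for λ = 4 has size 3.
Step 3 — with total size 3, 1 blocks, and largest block 3, the block sizes (in nonincreasing order) are [3].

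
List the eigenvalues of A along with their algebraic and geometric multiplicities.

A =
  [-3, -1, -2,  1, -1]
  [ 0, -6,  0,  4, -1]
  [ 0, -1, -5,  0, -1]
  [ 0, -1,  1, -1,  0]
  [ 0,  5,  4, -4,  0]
λ = -3: alg = 5, geom = 2

Step 1 — factor the characteristic polynomial to read off the algebraic multiplicities:
  χ_A(x) = (x + 3)^5

Step 2 — compute geometric multiplicities via the rank-nullity identity g(λ) = n − rank(A − λI):
  rank(A − (-3)·I) = 3, so dim ker(A − (-3)·I) = n − 3 = 2

Summary:
  λ = -3: algebraic multiplicity = 5, geometric multiplicity = 2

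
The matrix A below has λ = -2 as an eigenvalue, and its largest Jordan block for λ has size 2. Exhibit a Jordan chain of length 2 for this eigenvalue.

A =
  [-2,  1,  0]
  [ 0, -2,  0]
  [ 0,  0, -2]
A Jordan chain for λ = -2 of length 2:
v_1 = (1, 0, 0)ᵀ
v_2 = (0, 1, 0)ᵀ

Let N = A − (-2)·I. We want v_2 with N^2 v_2 = 0 but N^1 v_2 ≠ 0; then v_{j-1} := N · v_j for j = 2, …, 2.

Pick v_2 = (0, 1, 0)ᵀ.
Then v_1 = N · v_2 = (1, 0, 0)ᵀ.

Sanity check: (A − (-2)·I) v_1 = (0, 0, 0)ᵀ = 0. ✓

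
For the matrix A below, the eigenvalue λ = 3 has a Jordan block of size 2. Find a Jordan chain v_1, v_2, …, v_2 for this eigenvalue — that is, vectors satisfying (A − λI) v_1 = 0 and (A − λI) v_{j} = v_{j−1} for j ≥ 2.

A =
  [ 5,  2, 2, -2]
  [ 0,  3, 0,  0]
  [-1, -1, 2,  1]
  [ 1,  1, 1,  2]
A Jordan chain for λ = 3 of length 2:
v_1 = (2, 0, -1, 1)ᵀ
v_2 = (1, 0, 0, 0)ᵀ

Let N = A − (3)·I. We want v_2 with N^2 v_2 = 0 but N^1 v_2 ≠ 0; then v_{j-1} := N · v_j for j = 2, …, 2.

Pick v_2 = (1, 0, 0, 0)ᵀ.
Then v_1 = N · v_2 = (2, 0, -1, 1)ᵀ.

Sanity check: (A − (3)·I) v_1 = (0, 0, 0, 0)ᵀ = 0. ✓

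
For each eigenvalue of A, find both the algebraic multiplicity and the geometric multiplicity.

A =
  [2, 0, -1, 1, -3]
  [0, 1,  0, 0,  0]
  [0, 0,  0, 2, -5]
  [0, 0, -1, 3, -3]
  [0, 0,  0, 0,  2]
λ = 1: alg = 2, geom = 2; λ = 2: alg = 3, geom = 2

Step 1 — factor the characteristic polynomial to read off the algebraic multiplicities:
  χ_A(x) = (x - 2)^3*(x - 1)^2

Step 2 — compute geometric multiplicities via the rank-nullity identity g(λ) = n − rank(A − λI):
  rank(A − (1)·I) = 3, so dim ker(A − (1)·I) = n − 3 = 2
  rank(A − (2)·I) = 3, so dim ker(A − (2)·I) = n − 3 = 2

Summary:
  λ = 1: algebraic multiplicity = 2, geometric multiplicity = 2
  λ = 2: algebraic multiplicity = 3, geometric multiplicity = 2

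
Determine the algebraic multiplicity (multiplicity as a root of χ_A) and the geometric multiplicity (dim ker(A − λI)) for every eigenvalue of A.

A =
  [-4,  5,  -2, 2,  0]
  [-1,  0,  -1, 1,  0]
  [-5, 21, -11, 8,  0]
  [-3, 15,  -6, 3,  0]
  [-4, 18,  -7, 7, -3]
λ = -3: alg = 5, geom = 3

Step 1 — factor the characteristic polynomial to read off the algebraic multiplicities:
  χ_A(x) = (x + 3)^5

Step 2 — compute geometric multiplicities via the rank-nullity identity g(λ) = n − rank(A − λI):
  rank(A − (-3)·I) = 2, so dim ker(A − (-3)·I) = n − 2 = 3

Summary:
  λ = -3: algebraic multiplicity = 5, geometric multiplicity = 3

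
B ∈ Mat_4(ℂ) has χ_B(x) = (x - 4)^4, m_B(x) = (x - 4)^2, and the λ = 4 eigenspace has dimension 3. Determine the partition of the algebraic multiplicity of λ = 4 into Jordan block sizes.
Block sizes for λ = 4: [2, 1, 1]

Step 1 — from the characteristic polynomial, algebraic multiplicity of λ = 4 is 4. From dim ker(B − (4)·I) = 3, there are exactly 3 Jordan blocks for λ = 4.
Step 2 — from the minimal polynomial, the factor (x − 4)^2 tells us the largest block for λ = 4 has size 2.
Step 3 — with total size 4, 3 blocks, and largest block 2, the block sizes (in nonincreasing order) are [2, 1, 1].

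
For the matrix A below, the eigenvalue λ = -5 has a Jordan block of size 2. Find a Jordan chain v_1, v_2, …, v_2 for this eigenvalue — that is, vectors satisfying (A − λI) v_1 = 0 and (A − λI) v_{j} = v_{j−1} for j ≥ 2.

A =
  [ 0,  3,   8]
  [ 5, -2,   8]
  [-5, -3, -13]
A Jordan chain for λ = -5 of length 2:
v_1 = (5, 5, -5)ᵀ
v_2 = (1, 0, 0)ᵀ

Let N = A − (-5)·I. We want v_2 with N^2 v_2 = 0 but N^1 v_2 ≠ 0; then v_{j-1} := N · v_j for j = 2, …, 2.

Pick v_2 = (1, 0, 0)ᵀ.
Then v_1 = N · v_2 = (5, 5, -5)ᵀ.

Sanity check: (A − (-5)·I) v_1 = (0, 0, 0)ᵀ = 0. ✓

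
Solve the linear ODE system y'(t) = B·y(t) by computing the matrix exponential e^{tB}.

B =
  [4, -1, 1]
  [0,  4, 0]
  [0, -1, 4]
e^{tB} =
  [exp(4*t), -t^2*exp(4*t)/2 - t*exp(4*t), t*exp(4*t)]
  [0, exp(4*t), 0]
  [0, -t*exp(4*t), exp(4*t)]

Strategy: write B = P · J · P⁻¹ where J is a Jordan canonical form, so e^{tB} = P · e^{tJ} · P⁻¹, and e^{tJ} can be computed block-by-block.

B has Jordan form
J =
  [4, 1, 0]
  [0, 4, 1]
  [0, 0, 4]
(up to reordering of blocks).

Per-block formulas:
  For a 3×3 Jordan block J_3(4): exp(t · J_3(4)) = e^(4t)·(I + t·N + (t^2/2)·N^2), where N is the 3×3 nilpotent shift.

After assembling e^{tJ} and conjugating by P, we get:

e^{tB} =
  [exp(4*t), -t^2*exp(4*t)/2 - t*exp(4*t), t*exp(4*t)]
  [0, exp(4*t), 0]
  [0, -t*exp(4*t), exp(4*t)]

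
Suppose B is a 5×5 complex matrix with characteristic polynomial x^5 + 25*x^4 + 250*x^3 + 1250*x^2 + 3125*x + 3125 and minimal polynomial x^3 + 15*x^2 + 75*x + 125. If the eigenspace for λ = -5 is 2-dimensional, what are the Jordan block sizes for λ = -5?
Block sizes for λ = -5: [3, 2]

Step 1 — from the characteristic polynomial, algebraic multiplicity of λ = -5 is 5. From dim ker(B − (-5)·I) = 2, there are exactly 2 Jordan blocks for λ = -5.
Step 2 — from the minimal polynomial, the factor (x + 5)^3 tells us the largest block for λ = -5 has size 3.
Step 3 — with total size 5, 2 blocks, and largest block 3, the block sizes (in nonincreasing order) are [3, 2].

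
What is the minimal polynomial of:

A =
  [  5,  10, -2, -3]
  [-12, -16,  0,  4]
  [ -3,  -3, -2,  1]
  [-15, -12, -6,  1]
x^4 + 12*x^3 + 52*x^2 + 96*x + 64

The characteristic polynomial is χ_A(x) = (x + 2)^2*(x + 4)^2, so the eigenvalues are known. The minimal polynomial is
  m_A(x) = Π_λ (x − λ)^{k_λ}
where k_λ is the size of the *largest* Jordan block for λ (equivalently, the smallest k with (A − λI)^k v = 0 for every generalised eigenvector v of λ).

  λ = -4: largest Jordan block has size 2, contributing (x + 4)^2
  λ = -2: largest Jordan block has size 2, contributing (x + 2)^2

So m_A(x) = (x + 2)^2*(x + 4)^2 = x^4 + 12*x^3 + 52*x^2 + 96*x + 64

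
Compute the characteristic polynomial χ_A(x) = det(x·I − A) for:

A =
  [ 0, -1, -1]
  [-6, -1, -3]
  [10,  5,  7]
x^3 - 6*x^2 + 12*x - 8

Expanding det(x·I − A) (e.g. by cofactor expansion or by noting that A is similar to its Jordan form J, which has the same characteristic polynomial as A) gives
  χ_A(x) = x^3 - 6*x^2 + 12*x - 8
which factors as (x - 2)^3. The eigenvalues (with algebraic multiplicities) are λ = 2 with multiplicity 3.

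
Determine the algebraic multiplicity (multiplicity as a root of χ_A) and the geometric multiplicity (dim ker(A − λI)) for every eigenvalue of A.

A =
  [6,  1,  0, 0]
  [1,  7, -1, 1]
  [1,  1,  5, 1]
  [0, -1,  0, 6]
λ = 6: alg = 4, geom = 2

Step 1 — factor the characteristic polynomial to read off the algebraic multiplicities:
  χ_A(x) = (x - 6)^4

Step 2 — compute geometric multiplicities via the rank-nullity identity g(λ) = n − rank(A − λI):
  rank(A − (6)·I) = 2, so dim ker(A − (6)·I) = n − 2 = 2

Summary:
  λ = 6: algebraic multiplicity = 4, geometric multiplicity = 2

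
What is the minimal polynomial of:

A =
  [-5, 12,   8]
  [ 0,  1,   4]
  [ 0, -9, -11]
x^2 + 10*x + 25

The characteristic polynomial is χ_A(x) = (x + 5)^3, so the eigenvalues are known. The minimal polynomial is
  m_A(x) = Π_λ (x − λ)^{k_λ}
where k_λ is the size of the *largest* Jordan block for λ (equivalently, the smallest k with (A − λI)^k v = 0 for every generalised eigenvector v of λ).

  λ = -5: largest Jordan block has size 2, contributing (x + 5)^2

So m_A(x) = (x + 5)^2 = x^2 + 10*x + 25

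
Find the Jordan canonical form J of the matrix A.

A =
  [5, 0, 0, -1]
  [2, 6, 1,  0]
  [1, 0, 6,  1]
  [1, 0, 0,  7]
J_3(6) ⊕ J_1(6)

The characteristic polynomial is
  det(x·I − A) = x^4 - 24*x^3 + 216*x^2 - 864*x + 1296 = (x - 6)^4

Eigenvalues and multiplicities (the geometric multiplicity of λ is n − rank(A − λI), which equals the number of Jordan blocks for λ):
  λ = 6: algebraic multiplicity = 4, geometric multiplicity = 2

Determining the block sizes for each eigenvalue:
  λ = 6: with am = 4 and gm = 2, the partition is not yet determined (e.g. several partitions of 4 into 2 parts exist). Let N = A − (6)·I. Computing rank(N^1) = 2, rank(N^2) = 1, rank(N^3) = 0; the number of blocks of size ≥ j is rank(N^{j−1}) − rank(N^j), giving [2, 1, 1]. So we have 1 block(s) of size 3, 1 block(s) of size 1 → block sizes [3, 1]

Assembling the blocks gives a Jordan form
J =
  [6, 1, 0, 0]
  [0, 6, 1, 0]
  [0, 0, 6, 0]
  [0, 0, 0, 6]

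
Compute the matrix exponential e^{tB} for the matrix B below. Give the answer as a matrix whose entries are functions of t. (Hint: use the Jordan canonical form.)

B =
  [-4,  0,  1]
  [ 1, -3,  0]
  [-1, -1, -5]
e^{tB} =
  [-t^2*exp(-4*t)/2 + exp(-4*t), -t^2*exp(-4*t)/2, -t^2*exp(-4*t)/2 + t*exp(-4*t)]
  [t^2*exp(-4*t)/2 + t*exp(-4*t), t^2*exp(-4*t)/2 + t*exp(-4*t) + exp(-4*t), t^2*exp(-4*t)/2]
  [-t*exp(-4*t), -t*exp(-4*t), -t*exp(-4*t) + exp(-4*t)]

Strategy: write B = P · J · P⁻¹ where J is a Jordan canonical form, so e^{tB} = P · e^{tJ} · P⁻¹, and e^{tJ} can be computed block-by-block.

B has Jordan form
J =
  [-4,  1,  0]
  [ 0, -4,  1]
  [ 0,  0, -4]
(up to reordering of blocks).

Per-block formulas:
  For a 3×3 Jordan block J_3(-4): exp(t · J_3(-4)) = e^(-4t)·(I + t·N + (t^2/2)·N^2), where N is the 3×3 nilpotent shift.

After assembling e^{tJ} and conjugating by P, we get:

e^{tB} =
  [-t^2*exp(-4*t)/2 + exp(-4*t), -t^2*exp(-4*t)/2, -t^2*exp(-4*t)/2 + t*exp(-4*t)]
  [t^2*exp(-4*t)/2 + t*exp(-4*t), t^2*exp(-4*t)/2 + t*exp(-4*t) + exp(-4*t), t^2*exp(-4*t)/2]
  [-t*exp(-4*t), -t*exp(-4*t), -t*exp(-4*t) + exp(-4*t)]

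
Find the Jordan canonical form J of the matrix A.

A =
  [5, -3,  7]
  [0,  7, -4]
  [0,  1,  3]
J_3(5)

The characteristic polynomial is
  det(x·I − A) = x^3 - 15*x^2 + 75*x - 125 = (x - 5)^3

Eigenvalues and multiplicities (the geometric multiplicity of λ is n − rank(A − λI), which equals the number of Jordan blocks for λ):
  λ = 5: algebraic multiplicity = 3, geometric multiplicity = 1

Determining the block sizes for each eigenvalue:
  λ = 5: one block (gm = 1), so the single block has size am = 3 → block sizes [3]

Assembling the blocks gives a Jordan form
J =
  [5, 1, 0]
  [0, 5, 1]
  [0, 0, 5]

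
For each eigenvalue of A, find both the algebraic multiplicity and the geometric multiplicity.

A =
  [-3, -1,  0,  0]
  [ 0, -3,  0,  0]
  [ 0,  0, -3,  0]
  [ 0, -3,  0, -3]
λ = -3: alg = 4, geom = 3

Step 1 — factor the characteristic polynomial to read off the algebraic multiplicities:
  χ_A(x) = (x + 3)^4

Step 2 — compute geometric multiplicities via the rank-nullity identity g(λ) = n − rank(A − λI):
  rank(A − (-3)·I) = 1, so dim ker(A − (-3)·I) = n − 1 = 3

Summary:
  λ = -3: algebraic multiplicity = 4, geometric multiplicity = 3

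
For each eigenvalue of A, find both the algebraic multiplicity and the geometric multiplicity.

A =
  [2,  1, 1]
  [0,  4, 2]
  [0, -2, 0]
λ = 2: alg = 3, geom = 2

Step 1 — factor the characteristic polynomial to read off the algebraic multiplicities:
  χ_A(x) = (x - 2)^3

Step 2 — compute geometric multiplicities via the rank-nullity identity g(λ) = n − rank(A − λI):
  rank(A − (2)·I) = 1, so dim ker(A − (2)·I) = n − 1 = 2

Summary:
  λ = 2: algebraic multiplicity = 3, geometric multiplicity = 2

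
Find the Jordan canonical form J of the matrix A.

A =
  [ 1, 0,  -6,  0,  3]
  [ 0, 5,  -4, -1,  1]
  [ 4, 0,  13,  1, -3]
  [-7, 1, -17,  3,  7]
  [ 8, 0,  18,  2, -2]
J_1(1) ⊕ J_1(4) ⊕ J_3(5)

The characteristic polynomial is
  det(x·I − A) = x^5 - 20*x^4 + 154*x^3 - 560*x^2 + 925*x - 500 = (x - 5)^3*(x - 4)*(x - 1)

Eigenvalues and multiplicities (the geometric multiplicity of λ is n − rank(A − λI), which equals the number of Jordan blocks for λ):
  λ = 1: algebraic multiplicity = 1, geometric multiplicity = 1
  λ = 4: algebraic multiplicity = 1, geometric multiplicity = 1
  λ = 5: algebraic multiplicity = 3, geometric multiplicity = 1

Determining the block sizes for each eigenvalue:
  λ = 1: one block (gm = 1), so the single block has size am = 1 → block sizes [1]
  λ = 4: one block (gm = 1), so the single block has size am = 1 → block sizes [1]
  λ = 5: one block (gm = 1), so the single block has size am = 3 → block sizes [3]

Assembling the blocks gives a Jordan form
J =
  [1, 0, 0, 0, 0]
  [0, 4, 0, 0, 0]
  [0, 0, 5, 1, 0]
  [0, 0, 0, 5, 1]
  [0, 0, 0, 0, 5]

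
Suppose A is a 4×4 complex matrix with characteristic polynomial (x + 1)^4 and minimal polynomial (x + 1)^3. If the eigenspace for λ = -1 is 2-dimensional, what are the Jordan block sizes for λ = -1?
Block sizes for λ = -1: [3, 1]

Step 1 — from the characteristic polynomial, algebraic multiplicity of λ = -1 is 4. From dim ker(A − (-1)·I) = 2, there are exactly 2 Jordan blocks for λ = -1.
Step 2 — from the minimal polynomial, the factor (x + 1)^3 tells us the largest block for λ = -1 has size 3.
Step 3 — with total size 4, 2 blocks, and largest block 3, the block sizes (in nonincreasing order) are [3, 1].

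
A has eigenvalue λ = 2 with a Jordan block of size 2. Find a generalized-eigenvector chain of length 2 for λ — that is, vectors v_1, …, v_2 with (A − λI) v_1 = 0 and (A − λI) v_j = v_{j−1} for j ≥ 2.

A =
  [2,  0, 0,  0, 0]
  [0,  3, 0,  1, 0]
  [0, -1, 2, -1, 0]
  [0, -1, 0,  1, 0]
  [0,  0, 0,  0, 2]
A Jordan chain for λ = 2 of length 2:
v_1 = (0, 1, -1, -1, 0)ᵀ
v_2 = (0, 1, 0, 0, 0)ᵀ

Let N = A − (2)·I. We want v_2 with N^2 v_2 = 0 but N^1 v_2 ≠ 0; then v_{j-1} := N · v_j for j = 2, …, 2.

Pick v_2 = (0, 1, 0, 0, 0)ᵀ.
Then v_1 = N · v_2 = (0, 1, -1, -1, 0)ᵀ.

Sanity check: (A − (2)·I) v_1 = (0, 0, 0, 0, 0)ᵀ = 0. ✓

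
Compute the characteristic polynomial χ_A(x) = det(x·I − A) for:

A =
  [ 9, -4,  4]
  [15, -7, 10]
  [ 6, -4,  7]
x^3 - 9*x^2 + 27*x - 27

Expanding det(x·I − A) (e.g. by cofactor expansion or by noting that A is similar to its Jordan form J, which has the same characteristic polynomial as A) gives
  χ_A(x) = x^3 - 9*x^2 + 27*x - 27
which factors as (x - 3)^3. The eigenvalues (with algebraic multiplicities) are λ = 3 with multiplicity 3.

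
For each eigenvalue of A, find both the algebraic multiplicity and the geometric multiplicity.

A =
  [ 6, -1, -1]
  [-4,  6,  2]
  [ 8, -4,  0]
λ = 4: alg = 3, geom = 2

Step 1 — factor the characteristic polynomial to read off the algebraic multiplicities:
  χ_A(x) = (x - 4)^3

Step 2 — compute geometric multiplicities via the rank-nullity identity g(λ) = n − rank(A − λI):
  rank(A − (4)·I) = 1, so dim ker(A − (4)·I) = n − 1 = 2

Summary:
  λ = 4: algebraic multiplicity = 3, geometric multiplicity = 2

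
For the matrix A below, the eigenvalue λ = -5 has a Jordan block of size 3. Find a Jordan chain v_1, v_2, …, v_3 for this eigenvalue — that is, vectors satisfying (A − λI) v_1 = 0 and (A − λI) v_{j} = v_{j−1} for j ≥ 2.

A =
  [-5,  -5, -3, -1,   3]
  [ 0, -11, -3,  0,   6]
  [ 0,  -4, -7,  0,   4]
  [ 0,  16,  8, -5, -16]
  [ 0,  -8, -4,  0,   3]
A Jordan chain for λ = -5 of length 3:
v_1 = (2, 0, 0, 0, 0)ᵀ
v_2 = (-5, -6, -4, 16, -8)ᵀ
v_3 = (0, 1, 0, 0, 0)ᵀ

Let N = A − (-5)·I. We want v_3 with N^3 v_3 = 0 but N^2 v_3 ≠ 0; then v_{j-1} := N · v_j for j = 3, …, 2.

Pick v_3 = (0, 1, 0, 0, 0)ᵀ.
Then v_2 = N · v_3 = (-5, -6, -4, 16, -8)ᵀ.
Then v_1 = N · v_2 = (2, 0, 0, 0, 0)ᵀ.

Sanity check: (A − (-5)·I) v_1 = (0, 0, 0, 0, 0)ᵀ = 0. ✓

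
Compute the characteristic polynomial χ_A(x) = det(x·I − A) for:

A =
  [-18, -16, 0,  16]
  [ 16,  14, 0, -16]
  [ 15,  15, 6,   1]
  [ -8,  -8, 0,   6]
x^4 - 8*x^3 - 8*x^2 + 96*x + 144

Expanding det(x·I − A) (e.g. by cofactor expansion or by noting that A is similar to its Jordan form J, which has the same characteristic polynomial as A) gives
  χ_A(x) = x^4 - 8*x^3 - 8*x^2 + 96*x + 144
which factors as (x - 6)^2*(x + 2)^2. The eigenvalues (with algebraic multiplicities) are λ = -2 with multiplicity 2, λ = 6 with multiplicity 2.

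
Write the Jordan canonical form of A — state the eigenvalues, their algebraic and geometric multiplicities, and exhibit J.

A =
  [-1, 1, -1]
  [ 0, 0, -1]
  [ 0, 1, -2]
J_2(-1) ⊕ J_1(-1)

The characteristic polynomial is
  det(x·I − A) = x^3 + 3*x^2 + 3*x + 1 = (x + 1)^3

Eigenvalues and multiplicities (the geometric multiplicity of λ is n − rank(A − λI), which equals the number of Jordan blocks for λ):
  λ = -1: algebraic multiplicity = 3, geometric multiplicity = 2

Determining the block sizes for each eigenvalue:
  λ = -1: 2 blocks summing to 3 forces exactly one block of size 2 and the rest size 1 → block sizes [2, 1]

Assembling the blocks gives a Jordan form
J =
  [-1,  1,  0]
  [ 0, -1,  0]
  [ 0,  0, -1]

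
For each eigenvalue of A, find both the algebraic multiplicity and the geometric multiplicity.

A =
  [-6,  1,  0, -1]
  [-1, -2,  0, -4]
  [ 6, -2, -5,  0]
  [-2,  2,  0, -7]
λ = -5: alg = 4, geom = 2

Step 1 — factor the characteristic polynomial to read off the algebraic multiplicities:
  χ_A(x) = (x + 5)^4

Step 2 — compute geometric multiplicities via the rank-nullity identity g(λ) = n − rank(A − λI):
  rank(A − (-5)·I) = 2, so dim ker(A − (-5)·I) = n − 2 = 2

Summary:
  λ = -5: algebraic multiplicity = 4, geometric multiplicity = 2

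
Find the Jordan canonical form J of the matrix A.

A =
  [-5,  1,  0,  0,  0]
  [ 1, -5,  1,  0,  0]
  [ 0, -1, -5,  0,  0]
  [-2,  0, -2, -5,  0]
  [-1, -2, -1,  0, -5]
J_3(-5) ⊕ J_1(-5) ⊕ J_1(-5)

The characteristic polynomial is
  det(x·I − A) = x^5 + 25*x^4 + 250*x^3 + 1250*x^2 + 3125*x + 3125 = (x + 5)^5

Eigenvalues and multiplicities (the geometric multiplicity of λ is n − rank(A − λI), which equals the number of Jordan blocks for λ):
  λ = -5: algebraic multiplicity = 5, geometric multiplicity = 3

Determining the block sizes for each eigenvalue:
  λ = -5: with am = 5 and gm = 3, the partition is not yet determined (e.g. several partitions of 5 into 3 parts exist). Let N = A − (-5)·I. Computing rank(N^1) = 2, rank(N^2) = 1, rank(N^3) = 0; the number of blocks of size ≥ j is rank(N^{j−1}) − rank(N^j), giving [3, 1, 1]. So we have 1 block(s) of size 3, 2 block(s) of size 1 → block sizes [3, 1, 1]

Assembling the blocks gives a Jordan form
J =
  [-5,  1,  0,  0,  0]
  [ 0, -5,  1,  0,  0]
  [ 0,  0, -5,  0,  0]
  [ 0,  0,  0, -5,  0]
  [ 0,  0,  0,  0, -5]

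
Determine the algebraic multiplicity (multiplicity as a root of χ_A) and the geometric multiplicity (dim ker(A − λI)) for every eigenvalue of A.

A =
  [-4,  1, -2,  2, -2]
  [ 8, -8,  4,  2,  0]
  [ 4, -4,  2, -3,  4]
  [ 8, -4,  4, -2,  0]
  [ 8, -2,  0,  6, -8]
λ = -4: alg = 5, geom = 3

Step 1 — factor the characteristic polynomial to read off the algebraic multiplicities:
  χ_A(x) = (x + 4)^5

Step 2 — compute geometric multiplicities via the rank-nullity identity g(λ) = n − rank(A − λI):
  rank(A − (-4)·I) = 2, so dim ker(A − (-4)·I) = n − 2 = 3

Summary:
  λ = -4: algebraic multiplicity = 5, geometric multiplicity = 3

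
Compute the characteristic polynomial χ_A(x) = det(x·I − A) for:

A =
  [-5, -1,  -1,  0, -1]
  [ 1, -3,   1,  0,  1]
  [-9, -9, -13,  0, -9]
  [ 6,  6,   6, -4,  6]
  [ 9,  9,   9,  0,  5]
x^5 + 20*x^4 + 160*x^3 + 640*x^2 + 1280*x + 1024

Expanding det(x·I − A) (e.g. by cofactor expansion or by noting that A is similar to its Jordan form J, which has the same characteristic polynomial as A) gives
  χ_A(x) = x^5 + 20*x^4 + 160*x^3 + 640*x^2 + 1280*x + 1024
which factors as (x + 4)^5. The eigenvalues (with algebraic multiplicities) are λ = -4 with multiplicity 5.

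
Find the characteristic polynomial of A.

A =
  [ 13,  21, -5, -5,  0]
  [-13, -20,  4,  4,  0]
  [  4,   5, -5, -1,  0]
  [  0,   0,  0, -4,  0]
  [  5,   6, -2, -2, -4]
x^5 + 20*x^4 + 160*x^3 + 640*x^2 + 1280*x + 1024

Expanding det(x·I − A) (e.g. by cofactor expansion or by noting that A is similar to its Jordan form J, which has the same characteristic polynomial as A) gives
  χ_A(x) = x^5 + 20*x^4 + 160*x^3 + 640*x^2 + 1280*x + 1024
which factors as (x + 4)^5. The eigenvalues (with algebraic multiplicities) are λ = -4 with multiplicity 5.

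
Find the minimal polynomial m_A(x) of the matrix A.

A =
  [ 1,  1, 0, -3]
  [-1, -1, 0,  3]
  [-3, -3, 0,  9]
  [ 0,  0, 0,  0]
x^2

The characteristic polynomial is χ_A(x) = x^4, so the eigenvalues are known. The minimal polynomial is
  m_A(x) = Π_λ (x − λ)^{k_λ}
where k_λ is the size of the *largest* Jordan block for λ (equivalently, the smallest k with (A − λI)^k v = 0 for every generalised eigenvector v of λ).

  λ = 0: largest Jordan block has size 2, contributing (x − 0)^2

So m_A(x) = x^2 = x^2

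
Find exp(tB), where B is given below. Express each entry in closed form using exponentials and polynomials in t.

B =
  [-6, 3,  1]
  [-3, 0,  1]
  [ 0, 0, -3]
e^{tB} =
  [-3*t*exp(-3*t) + exp(-3*t), 3*t*exp(-3*t), t*exp(-3*t)]
  [-3*t*exp(-3*t), 3*t*exp(-3*t) + exp(-3*t), t*exp(-3*t)]
  [0, 0, exp(-3*t)]

Strategy: write B = P · J · P⁻¹ where J is a Jordan canonical form, so e^{tB} = P · e^{tJ} · P⁻¹, and e^{tJ} can be computed block-by-block.

B has Jordan form
J =
  [-3,  1,  0]
  [ 0, -3,  0]
  [ 0,  0, -3]
(up to reordering of blocks).

Per-block formulas:
  For a 2×2 Jordan block J_2(-3): exp(t · J_2(-3)) = e^(-3t)·(I + t·N), where N is the 2×2 nilpotent shift.
  For a 1×1 block at λ = -3: exp(t · [-3]) = [e^(-3t)].

After assembling e^{tJ} and conjugating by P, we get:

e^{tB} =
  [-3*t*exp(-3*t) + exp(-3*t), 3*t*exp(-3*t), t*exp(-3*t)]
  [-3*t*exp(-3*t), 3*t*exp(-3*t) + exp(-3*t), t*exp(-3*t)]
  [0, 0, exp(-3*t)]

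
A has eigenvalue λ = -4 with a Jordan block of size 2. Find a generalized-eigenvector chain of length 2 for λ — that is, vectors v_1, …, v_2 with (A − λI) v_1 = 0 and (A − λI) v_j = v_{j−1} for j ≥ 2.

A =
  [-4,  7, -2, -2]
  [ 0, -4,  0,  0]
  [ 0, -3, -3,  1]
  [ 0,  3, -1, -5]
A Jordan chain for λ = -4 of length 2:
v_1 = (7, 0, -3, 3)ᵀ
v_2 = (0, 1, 0, 0)ᵀ

Let N = A − (-4)·I. We want v_2 with N^2 v_2 = 0 but N^1 v_2 ≠ 0; then v_{j-1} := N · v_j for j = 2, …, 2.

Pick v_2 = (0, 1, 0, 0)ᵀ.
Then v_1 = N · v_2 = (7, 0, -3, 3)ᵀ.

Sanity check: (A − (-4)·I) v_1 = (0, 0, 0, 0)ᵀ = 0. ✓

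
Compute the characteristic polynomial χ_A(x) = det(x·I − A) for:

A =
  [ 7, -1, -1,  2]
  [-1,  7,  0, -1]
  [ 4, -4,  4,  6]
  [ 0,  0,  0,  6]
x^4 - 24*x^3 + 216*x^2 - 864*x + 1296

Expanding det(x·I − A) (e.g. by cofactor expansion or by noting that A is similar to its Jordan form J, which has the same characteristic polynomial as A) gives
  χ_A(x) = x^4 - 24*x^3 + 216*x^2 - 864*x + 1296
which factors as (x - 6)^4. The eigenvalues (with algebraic multiplicities) are λ = 6 with multiplicity 4.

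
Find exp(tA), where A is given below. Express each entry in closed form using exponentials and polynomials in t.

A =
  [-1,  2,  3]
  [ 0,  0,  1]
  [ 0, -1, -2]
e^{tA} =
  [exp(-t), -t^2*exp(-t)/2 + 2*t*exp(-t), -t^2*exp(-t)/2 + 3*t*exp(-t)]
  [0, t*exp(-t) + exp(-t), t*exp(-t)]
  [0, -t*exp(-t), -t*exp(-t) + exp(-t)]

Strategy: write A = P · J · P⁻¹ where J is a Jordan canonical form, so e^{tA} = P · e^{tJ} · P⁻¹, and e^{tJ} can be computed block-by-block.

A has Jordan form
J =
  [-1,  1,  0]
  [ 0, -1,  1]
  [ 0,  0, -1]
(up to reordering of blocks).

Per-block formulas:
  For a 3×3 Jordan block J_3(-1): exp(t · J_3(-1)) = e^(-1t)·(I + t·N + (t^2/2)·N^2), where N is the 3×3 nilpotent shift.

After assembling e^{tJ} and conjugating by P, we get:

e^{tA} =
  [exp(-t), -t^2*exp(-t)/2 + 2*t*exp(-t), -t^2*exp(-t)/2 + 3*t*exp(-t)]
  [0, t*exp(-t) + exp(-t), t*exp(-t)]
  [0, -t*exp(-t), -t*exp(-t) + exp(-t)]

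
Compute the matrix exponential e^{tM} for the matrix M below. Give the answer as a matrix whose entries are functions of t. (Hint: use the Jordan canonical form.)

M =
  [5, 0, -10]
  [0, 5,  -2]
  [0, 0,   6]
e^{tM} =
  [exp(5*t), 0, -10*exp(6*t) + 10*exp(5*t)]
  [0, exp(5*t), -2*exp(6*t) + 2*exp(5*t)]
  [0, 0, exp(6*t)]

Strategy: write M = P · J · P⁻¹ where J is a Jordan canonical form, so e^{tM} = P · e^{tJ} · P⁻¹, and e^{tJ} can be computed block-by-block.

M has Jordan form
J =
  [5, 0, 0]
  [0, 5, 0]
  [0, 0, 6]
(up to reordering of blocks).

Per-block formulas:
  For a 1×1 block at λ = 6: exp(t · [6]) = [e^(6t)].
  For a 1×1 block at λ = 5: exp(t · [5]) = [e^(5t)].

After assembling e^{tJ} and conjugating by P, we get:

e^{tM} =
  [exp(5*t), 0, -10*exp(6*t) + 10*exp(5*t)]
  [0, exp(5*t), -2*exp(6*t) + 2*exp(5*t)]
  [0, 0, exp(6*t)]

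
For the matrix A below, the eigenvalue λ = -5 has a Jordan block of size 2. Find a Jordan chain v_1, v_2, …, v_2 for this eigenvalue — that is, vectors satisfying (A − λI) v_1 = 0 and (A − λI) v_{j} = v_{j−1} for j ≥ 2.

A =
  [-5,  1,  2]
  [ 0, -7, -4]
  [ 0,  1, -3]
A Jordan chain for λ = -5 of length 2:
v_1 = (1, -2, 1)ᵀ
v_2 = (0, 1, 0)ᵀ

Let N = A − (-5)·I. We want v_2 with N^2 v_2 = 0 but N^1 v_2 ≠ 0; then v_{j-1} := N · v_j for j = 2, …, 2.

Pick v_2 = (0, 1, 0)ᵀ.
Then v_1 = N · v_2 = (1, -2, 1)ᵀ.

Sanity check: (A − (-5)·I) v_1 = (0, 0, 0)ᵀ = 0. ✓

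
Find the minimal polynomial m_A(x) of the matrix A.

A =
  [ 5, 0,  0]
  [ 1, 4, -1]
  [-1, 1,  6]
x^2 - 10*x + 25

The characteristic polynomial is χ_A(x) = (x - 5)^3, so the eigenvalues are known. The minimal polynomial is
  m_A(x) = Π_λ (x − λ)^{k_λ}
where k_λ is the size of the *largest* Jordan block for λ (equivalently, the smallest k with (A − λI)^k v = 0 for every generalised eigenvector v of λ).

  λ = 5: largest Jordan block has size 2, contributing (x − 5)^2

So m_A(x) = (x - 5)^2 = x^2 - 10*x + 25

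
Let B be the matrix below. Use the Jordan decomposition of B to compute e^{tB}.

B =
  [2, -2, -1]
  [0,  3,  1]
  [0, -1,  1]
e^{tB} =
  [exp(2*t), -t^2*exp(2*t)/2 - 2*t*exp(2*t), -t^2*exp(2*t)/2 - t*exp(2*t)]
  [0, t*exp(2*t) + exp(2*t), t*exp(2*t)]
  [0, -t*exp(2*t), -t*exp(2*t) + exp(2*t)]

Strategy: write B = P · J · P⁻¹ where J is a Jordan canonical form, so e^{tB} = P · e^{tJ} · P⁻¹, and e^{tJ} can be computed block-by-block.

B has Jordan form
J =
  [2, 1, 0]
  [0, 2, 1]
  [0, 0, 2]
(up to reordering of blocks).

Per-block formulas:
  For a 3×3 Jordan block J_3(2): exp(t · J_3(2)) = e^(2t)·(I + t·N + (t^2/2)·N^2), where N is the 3×3 nilpotent shift.

After assembling e^{tJ} and conjugating by P, we get:

e^{tB} =
  [exp(2*t), -t^2*exp(2*t)/2 - 2*t*exp(2*t), -t^2*exp(2*t)/2 - t*exp(2*t)]
  [0, t*exp(2*t) + exp(2*t), t*exp(2*t)]
  [0, -t*exp(2*t), -t*exp(2*t) + exp(2*t)]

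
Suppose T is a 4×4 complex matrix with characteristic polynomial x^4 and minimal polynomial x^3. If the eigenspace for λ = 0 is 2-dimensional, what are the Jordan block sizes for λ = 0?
Block sizes for λ = 0: [3, 1]

Step 1 — from the characteristic polynomial, algebraic multiplicity of λ = 0 is 4. From dim ker(T − (0)·I) = 2, there are exactly 2 Jordan blocks for λ = 0.
Step 2 — from the minimal polynomial, the factor (x − 0)^3 tells us the largest block for λ = 0 has size 3.
Step 3 — with total size 4, 2 blocks, and largest block 3, the block sizes (in nonincreasing order) are [3, 1].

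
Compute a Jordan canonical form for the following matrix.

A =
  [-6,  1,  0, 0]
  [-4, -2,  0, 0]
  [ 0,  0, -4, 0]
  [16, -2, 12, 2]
J_2(-4) ⊕ J_1(-4) ⊕ J_1(2)

The characteristic polynomial is
  det(x·I − A) = x^4 + 10*x^3 + 24*x^2 - 32*x - 128 = (x - 2)*(x + 4)^3

Eigenvalues and multiplicities (the geometric multiplicity of λ is n − rank(A − λI), which equals the number of Jordan blocks for λ):
  λ = -4: algebraic multiplicity = 3, geometric multiplicity = 2
  λ = 2: algebraic multiplicity = 1, geometric multiplicity = 1

Determining the block sizes for each eigenvalue:
  λ = -4: 2 blocks summing to 3 forces exactly one block of size 2 and the rest size 1 → block sizes [2, 1]
  λ = 2: one block (gm = 1), so the single block has size am = 1 → block sizes [1]

Assembling the blocks gives a Jordan form
J =
  [-4,  1,  0, 0]
  [ 0, -4,  0, 0]
  [ 0,  0, -4, 0]
  [ 0,  0,  0, 2]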